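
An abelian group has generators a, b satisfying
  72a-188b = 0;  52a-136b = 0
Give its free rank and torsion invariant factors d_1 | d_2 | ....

rank_ℚ(R)=2; free=2−2=0
SNF(R) diag = [4, 4] → torsion [4, 4]

Answer: M ≅ ℤ/4 ⊕ ℤ/4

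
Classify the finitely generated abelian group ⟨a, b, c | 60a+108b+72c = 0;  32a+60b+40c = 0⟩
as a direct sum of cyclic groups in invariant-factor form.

rank_ℚ(R)=2; free=3−2=1
SNF(R) diag = [4, 12] → torsion [4, 12]

Answer: M ≅ ℤ^1 ⊕ ℤ/4 ⊕ ℤ/12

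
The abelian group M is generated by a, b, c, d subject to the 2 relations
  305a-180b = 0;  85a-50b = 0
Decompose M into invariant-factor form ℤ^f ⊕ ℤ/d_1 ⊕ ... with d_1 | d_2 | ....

Answer: M ≅ ℤ^2 ⊕ ℤ/5 ⊕ ℤ/10

Derivation:
rank_ℚ(R)=2; free=4−2=2
SNF(R) diag = [5, 10] → torsion [5, 10]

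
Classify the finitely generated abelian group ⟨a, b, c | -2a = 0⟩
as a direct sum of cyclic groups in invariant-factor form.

rank_ℚ(R)=1; free=3−1=2
SNF(R) diag = [2] → torsion [2]

Answer: M ≅ ℤ^2 ⊕ ℤ/2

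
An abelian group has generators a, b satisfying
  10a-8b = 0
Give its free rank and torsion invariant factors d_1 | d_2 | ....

rank_ℚ(R)=1; free=2−1=1
SNF(R) diag = [2] → torsion [2]

Answer: M ≅ ℤ^1 ⊕ ℤ/2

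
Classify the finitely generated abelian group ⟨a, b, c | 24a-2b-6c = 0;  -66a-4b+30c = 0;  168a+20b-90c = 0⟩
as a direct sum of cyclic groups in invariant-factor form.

rank_ℚ(R)=3; free=3−3=0
SNF(R) diag = [2, 6, 6] → torsion [2, 6, 6]

Answer: M ≅ ℤ/2 ⊕ ℤ/6 ⊕ ℤ/6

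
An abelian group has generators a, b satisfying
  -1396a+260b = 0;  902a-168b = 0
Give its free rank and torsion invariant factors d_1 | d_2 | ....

rank_ℚ(R)=2; free=2−2=0
SNF(R) diag = [2, 4] → torsion [2, 4]

Answer: M ≅ ℤ/2 ⊕ ℤ/4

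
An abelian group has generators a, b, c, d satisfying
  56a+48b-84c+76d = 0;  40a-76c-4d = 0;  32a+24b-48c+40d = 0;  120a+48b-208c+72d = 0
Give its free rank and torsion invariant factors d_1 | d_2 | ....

Answer: M ≅ ℤ/4 ⊕ ℤ/8 ⊕ ℤ/24 ⊕ ℤ/24

Derivation:
rank_ℚ(R)=4; free=4−4=0
SNF(R) diag = [4, 8, 24, 24] → torsion [4, 8, 24, 24]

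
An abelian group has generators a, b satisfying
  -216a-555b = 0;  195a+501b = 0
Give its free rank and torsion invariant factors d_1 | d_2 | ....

Answer: M ≅ ℤ/3 ⊕ ℤ/3

Derivation:
rank_ℚ(R)=2; free=2−2=0
SNF(R) diag = [3, 3] → torsion [3, 3]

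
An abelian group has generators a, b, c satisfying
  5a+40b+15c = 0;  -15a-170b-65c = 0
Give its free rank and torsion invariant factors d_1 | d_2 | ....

rank_ℚ(R)=2; free=3−2=1
SNF(R) diag = [5, 10] → torsion [5, 10]

Answer: M ≅ ℤ^1 ⊕ ℤ/5 ⊕ ℤ/10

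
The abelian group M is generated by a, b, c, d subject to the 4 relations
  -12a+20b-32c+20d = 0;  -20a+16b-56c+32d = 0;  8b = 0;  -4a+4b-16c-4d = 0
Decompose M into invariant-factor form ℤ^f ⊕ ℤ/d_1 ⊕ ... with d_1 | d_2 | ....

rank_ℚ(R)=4; free=4−4=0
SNF(R) diag = [4, 4, 8, 16] → torsion [4, 4, 8, 16]

Answer: M ≅ ℤ/4 ⊕ ℤ/4 ⊕ ℤ/8 ⊕ ℤ/16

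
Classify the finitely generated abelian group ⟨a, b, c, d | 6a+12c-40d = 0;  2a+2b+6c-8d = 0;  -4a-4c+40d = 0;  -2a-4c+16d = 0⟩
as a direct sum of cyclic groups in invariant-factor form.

rank_ℚ(R)=4; free=4−4=0
SNF(R) diag = [2, 2, 4, 8] → torsion [2, 2, 4, 8]

Answer: M ≅ ℤ/2 ⊕ ℤ/2 ⊕ ℤ/4 ⊕ ℤ/8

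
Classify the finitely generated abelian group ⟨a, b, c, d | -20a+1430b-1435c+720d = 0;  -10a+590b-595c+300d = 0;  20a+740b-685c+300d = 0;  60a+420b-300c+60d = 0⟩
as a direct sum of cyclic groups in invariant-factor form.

rank_ℚ(R)=4; free=4−4=0
SNF(R) diag = [5, 10, 30, 60] → torsion [5, 10, 30, 60]

Answer: M ≅ ℤ/5 ⊕ ℤ/10 ⊕ ℤ/30 ⊕ ℤ/60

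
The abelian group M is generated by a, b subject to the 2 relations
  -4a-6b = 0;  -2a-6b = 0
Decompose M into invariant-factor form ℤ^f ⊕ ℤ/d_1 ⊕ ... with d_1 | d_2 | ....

rank_ℚ(R)=2; free=2−2=0
SNF(R) diag = [2, 6] → torsion [2, 6]

Answer: M ≅ ℤ/2 ⊕ ℤ/6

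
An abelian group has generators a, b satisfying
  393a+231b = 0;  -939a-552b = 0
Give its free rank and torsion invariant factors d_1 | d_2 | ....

Answer: M ≅ ℤ/3 ⊕ ℤ/9

Derivation:
rank_ℚ(R)=2; free=2−2=0
SNF(R) diag = [3, 9] → torsion [3, 9]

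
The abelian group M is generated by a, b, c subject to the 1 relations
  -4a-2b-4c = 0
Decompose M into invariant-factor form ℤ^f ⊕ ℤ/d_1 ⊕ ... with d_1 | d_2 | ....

Answer: M ≅ ℤ^2 ⊕ ℤ/2

Derivation:
rank_ℚ(R)=1; free=3−1=2
SNF(R) diag = [2] → torsion [2]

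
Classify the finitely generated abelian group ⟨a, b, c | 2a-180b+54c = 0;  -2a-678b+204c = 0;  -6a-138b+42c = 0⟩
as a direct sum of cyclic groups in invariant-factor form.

Answer: M ≅ ℤ/2 ⊕ ℤ/6 ⊕ ℤ/18

Derivation:
rank_ℚ(R)=3; free=3−3=0
SNF(R) diag = [2, 6, 18] → torsion [2, 6, 18]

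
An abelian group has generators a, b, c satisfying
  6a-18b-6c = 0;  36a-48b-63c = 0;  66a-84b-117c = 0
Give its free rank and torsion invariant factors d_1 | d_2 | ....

rank_ℚ(R)=3; free=3−3=0
SNF(R) diag = [3, 6, 6] → torsion [3, 6, 6]

Answer: M ≅ ℤ/3 ⊕ ℤ/6 ⊕ ℤ/6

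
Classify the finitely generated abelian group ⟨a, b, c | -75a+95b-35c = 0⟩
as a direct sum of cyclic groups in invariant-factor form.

rank_ℚ(R)=1; free=3−1=2
SNF(R) diag = [5] → torsion [5]

Answer: M ≅ ℤ^2 ⊕ ℤ/5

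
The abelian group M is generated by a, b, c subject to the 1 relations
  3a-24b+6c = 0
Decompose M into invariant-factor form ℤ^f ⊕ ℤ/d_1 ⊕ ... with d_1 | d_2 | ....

rank_ℚ(R)=1; free=3−1=2
SNF(R) diag = [3] → torsion [3]

Answer: M ≅ ℤ^2 ⊕ ℤ/3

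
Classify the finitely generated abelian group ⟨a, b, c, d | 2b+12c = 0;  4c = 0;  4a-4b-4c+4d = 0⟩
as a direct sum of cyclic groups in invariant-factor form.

rank_ℚ(R)=3; free=4−3=1
SNF(R) diag = [2, 4, 4] → torsion [2, 4, 4]

Answer: M ≅ ℤ^1 ⊕ ℤ/2 ⊕ ℤ/4 ⊕ ℤ/4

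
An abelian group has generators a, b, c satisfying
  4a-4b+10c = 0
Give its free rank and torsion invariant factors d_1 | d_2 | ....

rank_ℚ(R)=1; free=3−1=2
SNF(R) diag = [2] → torsion [2]

Answer: M ≅ ℤ^2 ⊕ ℤ/2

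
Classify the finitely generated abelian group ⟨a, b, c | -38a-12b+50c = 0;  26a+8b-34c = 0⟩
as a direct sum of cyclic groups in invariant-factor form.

rank_ℚ(R)=2; free=3−2=1
SNF(R) diag = [2, 4] → torsion [2, 4]

Answer: M ≅ ℤ^1 ⊕ ℤ/2 ⊕ ℤ/4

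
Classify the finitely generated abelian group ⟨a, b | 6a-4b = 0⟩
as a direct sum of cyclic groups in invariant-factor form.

rank_ℚ(R)=1; free=2−1=1
SNF(R) diag = [2] → torsion [2]

Answer: M ≅ ℤ^1 ⊕ ℤ/2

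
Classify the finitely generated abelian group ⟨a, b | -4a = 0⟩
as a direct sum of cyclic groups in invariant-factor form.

Answer: M ≅ ℤ^1 ⊕ ℤ/4

Derivation:
rank_ℚ(R)=1; free=2−1=1
SNF(R) diag = [4] → torsion [4]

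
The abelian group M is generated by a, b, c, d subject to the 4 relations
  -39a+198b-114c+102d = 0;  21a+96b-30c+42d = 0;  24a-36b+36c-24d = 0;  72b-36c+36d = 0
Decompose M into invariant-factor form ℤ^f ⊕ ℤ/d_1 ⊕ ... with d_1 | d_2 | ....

Answer: M ≅ ℤ/3 ⊕ ℤ/6 ⊕ ℤ/12 ⊕ ℤ/36

Derivation:
rank_ℚ(R)=4; free=4−4=0
SNF(R) diag = [3, 6, 12, 36] → torsion [3, 6, 12, 36]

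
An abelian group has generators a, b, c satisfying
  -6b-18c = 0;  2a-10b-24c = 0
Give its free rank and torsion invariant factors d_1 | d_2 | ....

rank_ℚ(R)=2; free=3−2=1
SNF(R) diag = [2, 6] → torsion [2, 6]

Answer: M ≅ ℤ^1 ⊕ ℤ/2 ⊕ ℤ/6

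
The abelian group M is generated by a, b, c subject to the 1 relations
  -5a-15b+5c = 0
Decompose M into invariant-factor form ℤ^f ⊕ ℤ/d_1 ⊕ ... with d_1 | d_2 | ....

Answer: M ≅ ℤ^2 ⊕ ℤ/5

Derivation:
rank_ℚ(R)=1; free=3−1=2
SNF(R) diag = [5] → torsion [5]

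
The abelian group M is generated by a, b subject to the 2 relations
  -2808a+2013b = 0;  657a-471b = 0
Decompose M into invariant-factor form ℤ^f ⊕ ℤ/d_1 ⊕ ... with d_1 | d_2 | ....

Answer: M ≅ ℤ/3 ⊕ ℤ/9

Derivation:
rank_ℚ(R)=2; free=2−2=0
SNF(R) diag = [3, 9] → torsion [3, 9]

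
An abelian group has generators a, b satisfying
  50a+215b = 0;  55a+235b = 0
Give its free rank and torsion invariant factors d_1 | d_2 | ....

Answer: M ≅ ℤ/5 ⊕ ℤ/15

Derivation:
rank_ℚ(R)=2; free=2−2=0
SNF(R) diag = [5, 15] → torsion [5, 15]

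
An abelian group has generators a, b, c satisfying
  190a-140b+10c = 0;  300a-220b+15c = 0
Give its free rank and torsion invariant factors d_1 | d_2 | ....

Answer: M ≅ ℤ^1 ⊕ ℤ/5 ⊕ ℤ/10

Derivation:
rank_ℚ(R)=2; free=3−2=1
SNF(R) diag = [5, 10] → torsion [5, 10]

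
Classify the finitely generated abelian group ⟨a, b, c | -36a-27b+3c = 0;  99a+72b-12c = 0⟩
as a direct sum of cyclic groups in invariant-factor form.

rank_ℚ(R)=2; free=3−2=1
SNF(R) diag = [3, 9] → torsion [3, 9]

Answer: M ≅ ℤ^1 ⊕ ℤ/3 ⊕ ℤ/9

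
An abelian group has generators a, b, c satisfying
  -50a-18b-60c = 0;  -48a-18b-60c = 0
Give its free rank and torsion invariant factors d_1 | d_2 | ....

rank_ℚ(R)=2; free=3−2=1
SNF(R) diag = [2, 6] → torsion [2, 6]

Answer: M ≅ ℤ^1 ⊕ ℤ/2 ⊕ ℤ/6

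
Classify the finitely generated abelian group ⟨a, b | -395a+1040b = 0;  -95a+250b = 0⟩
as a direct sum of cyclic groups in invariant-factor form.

rank_ℚ(R)=2; free=2−2=0
SNF(R) diag = [5, 10] → torsion [5, 10]

Answer: M ≅ ℤ/5 ⊕ ℤ/10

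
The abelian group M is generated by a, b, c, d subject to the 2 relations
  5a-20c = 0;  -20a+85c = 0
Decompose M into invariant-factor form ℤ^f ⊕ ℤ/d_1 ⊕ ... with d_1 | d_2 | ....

Answer: M ≅ ℤ^2 ⊕ ℤ/5 ⊕ ℤ/5

Derivation:
rank_ℚ(R)=2; free=4−2=2
SNF(R) diag = [5, 5] → torsion [5, 5]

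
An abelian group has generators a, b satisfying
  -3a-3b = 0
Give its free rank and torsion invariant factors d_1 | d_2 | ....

Answer: M ≅ ℤ^1 ⊕ ℤ/3

Derivation:
rank_ℚ(R)=1; free=2−1=1
SNF(R) diag = [3] → torsion [3]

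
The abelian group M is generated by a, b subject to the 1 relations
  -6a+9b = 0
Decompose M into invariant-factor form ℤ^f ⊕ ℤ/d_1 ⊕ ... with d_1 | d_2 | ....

rank_ℚ(R)=1; free=2−1=1
SNF(R) diag = [3] → torsion [3]

Answer: M ≅ ℤ^1 ⊕ ℤ/3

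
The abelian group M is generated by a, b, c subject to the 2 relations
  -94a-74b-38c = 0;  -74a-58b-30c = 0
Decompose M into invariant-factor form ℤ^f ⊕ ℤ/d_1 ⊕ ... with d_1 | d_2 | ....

rank_ℚ(R)=2; free=3−2=1
SNF(R) diag = [2, 4] → torsion [2, 4]

Answer: M ≅ ℤ^1 ⊕ ℤ/2 ⊕ ℤ/4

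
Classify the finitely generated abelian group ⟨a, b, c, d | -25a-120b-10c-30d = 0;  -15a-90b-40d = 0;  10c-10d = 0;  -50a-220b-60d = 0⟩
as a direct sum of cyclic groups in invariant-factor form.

Answer: M ≅ ℤ/5 ⊕ ℤ/10 ⊕ ℤ/10 ⊕ ℤ/20

Derivation:
rank_ℚ(R)=4; free=4−4=0
SNF(R) diag = [5, 10, 10, 20] → torsion [5, 10, 10, 20]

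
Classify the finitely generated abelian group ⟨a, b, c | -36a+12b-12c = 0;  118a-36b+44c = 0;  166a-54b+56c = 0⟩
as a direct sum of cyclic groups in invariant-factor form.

Answer: M ≅ ℤ/2 ⊕ ℤ/6 ⊕ ℤ/12

Derivation:
rank_ℚ(R)=3; free=3−3=0
SNF(R) diag = [2, 6, 12] → torsion [2, 6, 12]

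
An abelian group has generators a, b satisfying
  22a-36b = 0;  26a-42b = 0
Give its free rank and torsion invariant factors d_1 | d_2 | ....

rank_ℚ(R)=2; free=2−2=0
SNF(R) diag = [2, 6] → torsion [2, 6]

Answer: M ≅ ℤ/2 ⊕ ℤ/6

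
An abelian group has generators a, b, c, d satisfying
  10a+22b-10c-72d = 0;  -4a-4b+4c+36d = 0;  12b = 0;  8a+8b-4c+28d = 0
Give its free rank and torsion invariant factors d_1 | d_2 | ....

Answer: M ≅ ℤ/2 ⊕ ℤ/4 ⊕ ℤ/12 ⊕ ℤ/36

Derivation:
rank_ℚ(R)=4; free=4−4=0
SNF(R) diag = [2, 4, 12, 36] → torsion [2, 4, 12, 36]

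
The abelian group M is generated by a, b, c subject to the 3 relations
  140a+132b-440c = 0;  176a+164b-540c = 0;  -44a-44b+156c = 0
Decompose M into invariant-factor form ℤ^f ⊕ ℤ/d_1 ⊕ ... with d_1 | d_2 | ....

Answer: M ≅ ℤ/4 ⊕ ℤ/4 ⊕ ℤ/12

Derivation:
rank_ℚ(R)=3; free=3−3=0
SNF(R) diag = [4, 4, 12] → torsion [4, 4, 12]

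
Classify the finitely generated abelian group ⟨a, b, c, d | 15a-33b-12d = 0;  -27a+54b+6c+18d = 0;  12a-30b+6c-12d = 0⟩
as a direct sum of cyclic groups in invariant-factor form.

rank_ℚ(R)=3; free=4−3=1
SNF(R) diag = [3, 3, 6] → torsion [3, 3, 6]

Answer: M ≅ ℤ^1 ⊕ ℤ/3 ⊕ ℤ/3 ⊕ ℤ/6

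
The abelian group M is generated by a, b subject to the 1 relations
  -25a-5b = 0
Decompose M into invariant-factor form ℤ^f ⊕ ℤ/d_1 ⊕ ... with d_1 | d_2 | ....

rank_ℚ(R)=1; free=2−1=1
SNF(R) diag = [5] → torsion [5]

Answer: M ≅ ℤ^1 ⊕ ℤ/5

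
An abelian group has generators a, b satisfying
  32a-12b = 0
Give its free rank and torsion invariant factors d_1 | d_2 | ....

rank_ℚ(R)=1; free=2−1=1
SNF(R) diag = [4] → torsion [4]

Answer: M ≅ ℤ^1 ⊕ ℤ/4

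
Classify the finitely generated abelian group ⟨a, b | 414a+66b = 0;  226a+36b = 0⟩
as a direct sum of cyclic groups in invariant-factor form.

Answer: M ≅ ℤ/2 ⊕ ℤ/6

Derivation:
rank_ℚ(R)=2; free=2−2=0
SNF(R) diag = [2, 6] → torsion [2, 6]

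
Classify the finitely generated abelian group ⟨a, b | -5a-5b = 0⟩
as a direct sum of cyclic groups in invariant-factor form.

Answer: M ≅ ℤ^1 ⊕ ℤ/5

Derivation:
rank_ℚ(R)=1; free=2−1=1
SNF(R) diag = [5] → torsion [5]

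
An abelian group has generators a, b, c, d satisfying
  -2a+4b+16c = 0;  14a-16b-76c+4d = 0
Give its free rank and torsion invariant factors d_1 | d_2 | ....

rank_ℚ(R)=2; free=4−2=2
SNF(R) diag = [2, 4] → torsion [2, 4]

Answer: M ≅ ℤ^2 ⊕ ℤ/2 ⊕ ℤ/4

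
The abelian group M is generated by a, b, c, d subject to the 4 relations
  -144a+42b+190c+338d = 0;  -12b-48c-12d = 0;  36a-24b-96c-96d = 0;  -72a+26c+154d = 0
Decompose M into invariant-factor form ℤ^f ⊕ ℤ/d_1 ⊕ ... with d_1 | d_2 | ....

rank_ℚ(R)=4; free=4−4=0
SNF(R) diag = [2, 6, 12, 36] → torsion [2, 6, 12, 36]

Answer: M ≅ ℤ/2 ⊕ ℤ/6 ⊕ ℤ/12 ⊕ ℤ/36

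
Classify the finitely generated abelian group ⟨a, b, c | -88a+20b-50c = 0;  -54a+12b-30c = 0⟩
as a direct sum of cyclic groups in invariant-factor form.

rank_ℚ(R)=2; free=3−2=1
SNF(R) diag = [2, 6] → torsion [2, 6]

Answer: M ≅ ℤ^1 ⊕ ℤ/2 ⊕ ℤ/6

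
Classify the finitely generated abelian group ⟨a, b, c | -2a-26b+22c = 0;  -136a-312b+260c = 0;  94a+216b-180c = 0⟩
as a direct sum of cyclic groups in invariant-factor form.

rank_ℚ(R)=3; free=3−3=0
SNF(R) diag = [2, 2, 4] → torsion [2, 2, 4]

Answer: M ≅ ℤ/2 ⊕ ℤ/2 ⊕ ℤ/4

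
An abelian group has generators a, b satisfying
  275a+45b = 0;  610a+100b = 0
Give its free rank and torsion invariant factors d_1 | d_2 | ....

Answer: M ≅ ℤ/5 ⊕ ℤ/10

Derivation:
rank_ℚ(R)=2; free=2−2=0
SNF(R) diag = [5, 10] → torsion [5, 10]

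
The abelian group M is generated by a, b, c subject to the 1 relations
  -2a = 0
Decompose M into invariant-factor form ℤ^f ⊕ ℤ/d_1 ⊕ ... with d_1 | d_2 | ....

Answer: M ≅ ℤ^2 ⊕ ℤ/2

Derivation:
rank_ℚ(R)=1; free=3−1=2
SNF(R) diag = [2] → torsion [2]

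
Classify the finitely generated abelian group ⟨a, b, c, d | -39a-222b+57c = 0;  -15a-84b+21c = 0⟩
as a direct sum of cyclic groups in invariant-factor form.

rank_ℚ(R)=2; free=4−2=2
SNF(R) diag = [3, 6] → torsion [3, 6]

Answer: M ≅ ℤ^2 ⊕ ℤ/3 ⊕ ℤ/6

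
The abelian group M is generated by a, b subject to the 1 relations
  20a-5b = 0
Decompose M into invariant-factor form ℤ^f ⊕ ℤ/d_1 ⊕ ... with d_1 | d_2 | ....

Answer: M ≅ ℤ^1 ⊕ ℤ/5

Derivation:
rank_ℚ(R)=1; free=2−1=1
SNF(R) diag = [5] → torsion [5]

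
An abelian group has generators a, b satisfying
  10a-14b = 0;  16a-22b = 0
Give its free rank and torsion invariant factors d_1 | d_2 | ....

rank_ℚ(R)=2; free=2−2=0
SNF(R) diag = [2, 2] → torsion [2, 2]

Answer: M ≅ ℤ/2 ⊕ ℤ/2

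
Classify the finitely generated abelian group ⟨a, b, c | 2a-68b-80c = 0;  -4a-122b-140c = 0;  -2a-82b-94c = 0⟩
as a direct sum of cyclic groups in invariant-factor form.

rank_ℚ(R)=3; free=3−3=0
SNF(R) diag = [2, 6, 18] → torsion [2, 6, 18]

Answer: M ≅ ℤ/2 ⊕ ℤ/6 ⊕ ℤ/18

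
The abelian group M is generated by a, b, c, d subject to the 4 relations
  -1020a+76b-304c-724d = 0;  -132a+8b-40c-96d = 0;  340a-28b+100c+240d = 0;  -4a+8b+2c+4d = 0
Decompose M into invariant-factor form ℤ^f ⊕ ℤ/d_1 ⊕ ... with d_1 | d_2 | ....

rank_ℚ(R)=4; free=4−4=0
SNF(R) diag = [2, 4, 4, 12] → torsion [2, 4, 4, 12]

Answer: M ≅ ℤ/2 ⊕ ℤ/4 ⊕ ℤ/4 ⊕ ℤ/12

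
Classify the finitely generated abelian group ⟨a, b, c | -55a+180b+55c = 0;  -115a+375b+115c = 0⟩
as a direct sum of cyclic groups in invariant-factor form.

rank_ℚ(R)=2; free=3−2=1
SNF(R) diag = [5, 15] → torsion [5, 15]

Answer: M ≅ ℤ^1 ⊕ ℤ/5 ⊕ ℤ/15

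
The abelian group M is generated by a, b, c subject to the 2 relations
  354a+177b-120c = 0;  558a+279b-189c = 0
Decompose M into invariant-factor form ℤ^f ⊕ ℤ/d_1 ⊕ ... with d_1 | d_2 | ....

Answer: M ≅ ℤ^1 ⊕ ℤ/3 ⊕ ℤ/9

Derivation:
rank_ℚ(R)=2; free=3−2=1
SNF(R) diag = [3, 9] → torsion [3, 9]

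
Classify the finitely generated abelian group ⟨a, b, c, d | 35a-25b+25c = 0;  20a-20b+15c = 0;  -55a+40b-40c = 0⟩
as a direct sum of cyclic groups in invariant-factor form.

Answer: M ≅ ℤ^1 ⊕ ℤ/5 ⊕ ℤ/5 ⊕ ℤ/5

Derivation:
rank_ℚ(R)=3; free=4−3=1
SNF(R) diag = [5, 5, 5] → torsion [5, 5, 5]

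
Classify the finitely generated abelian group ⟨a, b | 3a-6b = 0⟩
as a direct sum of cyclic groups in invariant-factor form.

Answer: M ≅ ℤ^1 ⊕ ℤ/3

Derivation:
rank_ℚ(R)=1; free=2−1=1
SNF(R) diag = [3] → torsion [3]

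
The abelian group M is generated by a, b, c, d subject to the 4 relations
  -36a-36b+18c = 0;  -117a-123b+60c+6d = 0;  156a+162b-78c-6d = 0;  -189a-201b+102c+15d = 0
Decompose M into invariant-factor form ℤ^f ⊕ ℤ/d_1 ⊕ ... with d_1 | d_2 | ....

Answer: M ≅ ℤ/3 ⊕ ℤ/3 ⊕ ℤ/6 ⊕ ℤ/18

Derivation:
rank_ℚ(R)=4; free=4−4=0
SNF(R) diag = [3, 3, 6, 18] → torsion [3, 3, 6, 18]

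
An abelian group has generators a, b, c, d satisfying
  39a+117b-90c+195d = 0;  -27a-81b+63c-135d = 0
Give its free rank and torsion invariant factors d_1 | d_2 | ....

Answer: M ≅ ℤ^2 ⊕ ℤ/3 ⊕ ℤ/9

Derivation:
rank_ℚ(R)=2; free=4−2=2
SNF(R) diag = [3, 9] → torsion [3, 9]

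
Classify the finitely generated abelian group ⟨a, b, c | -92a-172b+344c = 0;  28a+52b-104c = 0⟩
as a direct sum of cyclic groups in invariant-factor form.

rank_ℚ(R)=2; free=3−2=1
SNF(R) diag = [4, 8] → torsion [4, 8]

Answer: M ≅ ℤ^1 ⊕ ℤ/4 ⊕ ℤ/8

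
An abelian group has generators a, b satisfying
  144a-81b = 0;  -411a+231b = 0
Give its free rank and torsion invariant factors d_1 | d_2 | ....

Answer: M ≅ ℤ/3 ⊕ ℤ/9

Derivation:
rank_ℚ(R)=2; free=2−2=0
SNF(R) diag = [3, 9] → torsion [3, 9]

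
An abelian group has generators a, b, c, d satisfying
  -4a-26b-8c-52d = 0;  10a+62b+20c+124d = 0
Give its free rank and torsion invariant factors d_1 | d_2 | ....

Answer: M ≅ ℤ^2 ⊕ ℤ/2 ⊕ ℤ/6

Derivation:
rank_ℚ(R)=2; free=4−2=2
SNF(R) diag = [2, 6] → torsion [2, 6]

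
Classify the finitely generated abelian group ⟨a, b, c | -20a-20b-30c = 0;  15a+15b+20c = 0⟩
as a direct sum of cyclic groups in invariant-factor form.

rank_ℚ(R)=2; free=3−2=1
SNF(R) diag = [5, 10] → torsion [5, 10]

Answer: M ≅ ℤ^1 ⊕ ℤ/5 ⊕ ℤ/10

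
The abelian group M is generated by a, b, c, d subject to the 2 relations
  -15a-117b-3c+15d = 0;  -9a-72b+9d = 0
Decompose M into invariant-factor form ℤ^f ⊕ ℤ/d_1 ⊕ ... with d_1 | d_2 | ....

rank_ℚ(R)=2; free=4−2=2
SNF(R) diag = [3, 9] → torsion [3, 9]

Answer: M ≅ ℤ^2 ⊕ ℤ/3 ⊕ ℤ/9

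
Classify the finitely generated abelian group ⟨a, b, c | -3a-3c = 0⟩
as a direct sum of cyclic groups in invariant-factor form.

Answer: M ≅ ℤ^2 ⊕ ℤ/3

Derivation:
rank_ℚ(R)=1; free=3−1=2
SNF(R) diag = [3] → torsion [3]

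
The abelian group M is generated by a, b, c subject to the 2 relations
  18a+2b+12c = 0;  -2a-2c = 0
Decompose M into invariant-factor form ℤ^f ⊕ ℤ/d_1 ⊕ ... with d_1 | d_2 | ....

rank_ℚ(R)=2; free=3−2=1
SNF(R) diag = [2, 2] → torsion [2, 2]

Answer: M ≅ ℤ^1 ⊕ ℤ/2 ⊕ ℤ/2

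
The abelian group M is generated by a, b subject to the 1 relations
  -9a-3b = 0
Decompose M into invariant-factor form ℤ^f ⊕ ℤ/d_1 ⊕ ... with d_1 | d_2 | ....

rank_ℚ(R)=1; free=2−1=1
SNF(R) diag = [3] → torsion [3]

Answer: M ≅ ℤ^1 ⊕ ℤ/3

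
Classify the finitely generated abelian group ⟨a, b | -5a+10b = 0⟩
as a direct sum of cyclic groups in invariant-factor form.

Answer: M ≅ ℤ^1 ⊕ ℤ/5

Derivation:
rank_ℚ(R)=1; free=2−1=1
SNF(R) diag = [5] → torsion [5]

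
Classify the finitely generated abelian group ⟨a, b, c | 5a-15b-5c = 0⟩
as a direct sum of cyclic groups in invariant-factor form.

Answer: M ≅ ℤ^2 ⊕ ℤ/5

Derivation:
rank_ℚ(R)=1; free=3−1=2
SNF(R) diag = [5] → torsion [5]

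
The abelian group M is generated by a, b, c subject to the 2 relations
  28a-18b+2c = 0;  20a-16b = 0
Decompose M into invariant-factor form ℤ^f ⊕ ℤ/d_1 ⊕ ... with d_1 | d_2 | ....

rank_ℚ(R)=2; free=3−2=1
SNF(R) diag = [2, 4] → torsion [2, 4]

Answer: M ≅ ℤ^1 ⊕ ℤ/2 ⊕ ℤ/4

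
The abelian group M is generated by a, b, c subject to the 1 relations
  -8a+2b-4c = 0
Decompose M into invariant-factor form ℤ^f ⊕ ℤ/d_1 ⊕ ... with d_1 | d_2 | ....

Answer: M ≅ ℤ^2 ⊕ ℤ/2

Derivation:
rank_ℚ(R)=1; free=3−1=2
SNF(R) diag = [2] → torsion [2]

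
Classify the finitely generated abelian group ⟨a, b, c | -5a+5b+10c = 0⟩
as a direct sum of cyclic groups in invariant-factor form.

rank_ℚ(R)=1; free=3−1=2
SNF(R) diag = [5] → torsion [5]

Answer: M ≅ ℤ^2 ⊕ ℤ/5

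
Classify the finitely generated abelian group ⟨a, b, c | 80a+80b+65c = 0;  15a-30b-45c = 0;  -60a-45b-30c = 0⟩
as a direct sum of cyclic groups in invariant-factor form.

Answer: M ≅ ℤ/5 ⊕ ℤ/15 ⊕ ℤ/15

Derivation:
rank_ℚ(R)=3; free=3−3=0
SNF(R) diag = [5, 15, 15] → torsion [5, 15, 15]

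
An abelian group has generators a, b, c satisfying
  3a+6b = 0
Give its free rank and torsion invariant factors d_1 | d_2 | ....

rank_ℚ(R)=1; free=3−1=2
SNF(R) diag = [3] → torsion [3]

Answer: M ≅ ℤ^2 ⊕ ℤ/3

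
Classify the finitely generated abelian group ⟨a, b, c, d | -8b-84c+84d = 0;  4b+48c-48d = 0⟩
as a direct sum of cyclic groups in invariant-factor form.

rank_ℚ(R)=2; free=4−2=2
SNF(R) diag = [4, 12] → torsion [4, 12]

Answer: M ≅ ℤ^2 ⊕ ℤ/4 ⊕ ℤ/12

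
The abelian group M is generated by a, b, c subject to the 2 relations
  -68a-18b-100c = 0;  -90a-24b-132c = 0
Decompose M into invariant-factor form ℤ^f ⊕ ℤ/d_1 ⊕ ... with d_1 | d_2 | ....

rank_ℚ(R)=2; free=3−2=1
SNF(R) diag = [2, 6] → torsion [2, 6]

Answer: M ≅ ℤ^1 ⊕ ℤ/2 ⊕ ℤ/6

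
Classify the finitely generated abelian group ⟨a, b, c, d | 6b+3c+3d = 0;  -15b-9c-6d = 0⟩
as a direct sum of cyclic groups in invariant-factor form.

rank_ℚ(R)=2; free=4−2=2
SNF(R) diag = [3, 3] → torsion [3, 3]

Answer: M ≅ ℤ^2 ⊕ ℤ/3 ⊕ ℤ/3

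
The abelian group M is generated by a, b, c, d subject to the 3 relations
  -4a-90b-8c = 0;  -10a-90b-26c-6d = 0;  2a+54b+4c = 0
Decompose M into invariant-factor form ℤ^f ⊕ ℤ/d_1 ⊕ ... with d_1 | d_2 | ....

Answer: M ≅ ℤ^1 ⊕ ℤ/2 ⊕ ℤ/6 ⊕ ℤ/18

Derivation:
rank_ℚ(R)=3; free=4−3=1
SNF(R) diag = [2, 6, 18] → torsion [2, 6, 18]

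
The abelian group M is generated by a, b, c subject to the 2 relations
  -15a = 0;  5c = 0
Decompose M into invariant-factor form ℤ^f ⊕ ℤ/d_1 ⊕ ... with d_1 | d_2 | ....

rank_ℚ(R)=2; free=3−2=1
SNF(R) diag = [5, 15] → torsion [5, 15]

Answer: M ≅ ℤ^1 ⊕ ℤ/5 ⊕ ℤ/15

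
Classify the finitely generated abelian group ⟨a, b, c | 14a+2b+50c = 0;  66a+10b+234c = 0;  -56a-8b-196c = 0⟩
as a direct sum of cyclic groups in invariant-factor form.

rank_ℚ(R)=3; free=3−3=0
SNF(R) diag = [2, 4, 4] → torsion [2, 4, 4]

Answer: M ≅ ℤ/2 ⊕ ℤ/4 ⊕ ℤ/4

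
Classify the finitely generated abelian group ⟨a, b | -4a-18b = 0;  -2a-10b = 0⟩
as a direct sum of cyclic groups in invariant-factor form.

Answer: M ≅ ℤ/2 ⊕ ℤ/2

Derivation:
rank_ℚ(R)=2; free=2−2=0
SNF(R) diag = [2, 2] → torsion [2, 2]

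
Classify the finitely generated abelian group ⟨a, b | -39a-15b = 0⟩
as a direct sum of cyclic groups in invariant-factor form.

rank_ℚ(R)=1; free=2−1=1
SNF(R) diag = [3] → torsion [3]

Answer: M ≅ ℤ^1 ⊕ ℤ/3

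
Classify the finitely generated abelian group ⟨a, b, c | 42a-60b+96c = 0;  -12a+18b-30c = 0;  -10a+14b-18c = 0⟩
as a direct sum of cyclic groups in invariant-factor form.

Answer: M ≅ ℤ/2 ⊕ ℤ/6 ⊕ ℤ/12

Derivation:
rank_ℚ(R)=3; free=3−3=0
SNF(R) diag = [2, 6, 12] → torsion [2, 6, 12]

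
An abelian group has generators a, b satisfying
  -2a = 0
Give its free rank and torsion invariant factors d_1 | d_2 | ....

rank_ℚ(R)=1; free=2−1=1
SNF(R) diag = [2] → torsion [2]

Answer: M ≅ ℤ^1 ⊕ ℤ/2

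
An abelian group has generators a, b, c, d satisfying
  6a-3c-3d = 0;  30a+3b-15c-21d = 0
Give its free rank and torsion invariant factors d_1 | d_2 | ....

Answer: M ≅ ℤ^2 ⊕ ℤ/3 ⊕ ℤ/3

Derivation:
rank_ℚ(R)=2; free=4−2=2
SNF(R) diag = [3, 3] → torsion [3, 3]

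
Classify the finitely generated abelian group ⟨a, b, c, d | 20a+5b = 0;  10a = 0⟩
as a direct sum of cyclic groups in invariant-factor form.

rank_ℚ(R)=2; free=4−2=2
SNF(R) diag = [5, 10] → torsion [5, 10]

Answer: M ≅ ℤ^2 ⊕ ℤ/5 ⊕ ℤ/10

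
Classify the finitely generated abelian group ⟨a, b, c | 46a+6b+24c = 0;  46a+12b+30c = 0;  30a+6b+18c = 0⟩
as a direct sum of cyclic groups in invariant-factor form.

Answer: M ≅ ℤ/2 ⊕ ℤ/6 ⊕ ℤ/6

Derivation:
rank_ℚ(R)=3; free=3−3=0
SNF(R) diag = [2, 6, 6] → torsion [2, 6, 6]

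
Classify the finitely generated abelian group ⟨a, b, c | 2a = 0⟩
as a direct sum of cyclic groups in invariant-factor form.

Answer: M ≅ ℤ^2 ⊕ ℤ/2

Derivation:
rank_ℚ(R)=1; free=3−1=2
SNF(R) diag = [2] → torsion [2]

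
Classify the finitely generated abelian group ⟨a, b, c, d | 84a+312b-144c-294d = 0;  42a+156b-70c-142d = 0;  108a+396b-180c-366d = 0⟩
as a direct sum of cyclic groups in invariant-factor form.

rank_ℚ(R)=3; free=4−3=1
SNF(R) diag = [2, 6, 12] → torsion [2, 6, 12]

Answer: M ≅ ℤ^1 ⊕ ℤ/2 ⊕ ℤ/6 ⊕ ℤ/12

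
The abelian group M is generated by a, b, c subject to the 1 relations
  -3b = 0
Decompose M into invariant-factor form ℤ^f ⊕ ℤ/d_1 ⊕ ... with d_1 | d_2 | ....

rank_ℚ(R)=1; free=3−1=2
SNF(R) diag = [3] → torsion [3]

Answer: M ≅ ℤ^2 ⊕ ℤ/3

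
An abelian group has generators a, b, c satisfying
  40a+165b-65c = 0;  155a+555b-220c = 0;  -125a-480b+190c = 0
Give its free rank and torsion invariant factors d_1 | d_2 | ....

rank_ℚ(R)=3; free=3−3=0
SNF(R) diag = [5, 15, 15] → torsion [5, 15, 15]

Answer: M ≅ ℤ/5 ⊕ ℤ/15 ⊕ ℤ/15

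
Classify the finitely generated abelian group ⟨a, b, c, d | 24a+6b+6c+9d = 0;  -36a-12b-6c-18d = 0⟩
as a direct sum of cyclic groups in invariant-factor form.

rank_ℚ(R)=2; free=4−2=2
SNF(R) diag = [3, 6] → torsion [3, 6]

Answer: M ≅ ℤ^2 ⊕ ℤ/3 ⊕ ℤ/6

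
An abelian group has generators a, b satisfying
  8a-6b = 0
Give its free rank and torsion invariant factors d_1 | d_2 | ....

Answer: M ≅ ℤ^1 ⊕ ℤ/2

Derivation:
rank_ℚ(R)=1; free=2−1=1
SNF(R) diag = [2] → torsion [2]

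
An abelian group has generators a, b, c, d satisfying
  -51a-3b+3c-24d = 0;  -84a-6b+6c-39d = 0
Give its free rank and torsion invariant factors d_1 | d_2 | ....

rank_ℚ(R)=2; free=4−2=2
SNF(R) diag = [3, 9] → torsion [3, 9]

Answer: M ≅ ℤ^2 ⊕ ℤ/3 ⊕ ℤ/9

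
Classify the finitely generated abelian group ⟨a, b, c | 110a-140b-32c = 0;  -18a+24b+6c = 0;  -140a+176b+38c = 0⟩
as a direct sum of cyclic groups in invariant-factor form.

rank_ℚ(R)=3; free=3−3=0
SNF(R) diag = [2, 6, 12] → torsion [2, 6, 12]

Answer: M ≅ ℤ/2 ⊕ ℤ/6 ⊕ ℤ/12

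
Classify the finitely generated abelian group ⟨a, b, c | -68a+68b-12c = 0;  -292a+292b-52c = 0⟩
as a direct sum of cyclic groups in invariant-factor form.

rank_ℚ(R)=2; free=3−2=1
SNF(R) diag = [4, 8] → torsion [4, 8]

Answer: M ≅ ℤ^1 ⊕ ℤ/4 ⊕ ℤ/8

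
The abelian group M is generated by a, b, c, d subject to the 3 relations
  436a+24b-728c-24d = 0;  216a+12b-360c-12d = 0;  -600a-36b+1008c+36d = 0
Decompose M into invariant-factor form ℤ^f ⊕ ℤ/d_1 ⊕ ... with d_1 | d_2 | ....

Answer: M ≅ ℤ^1 ⊕ ℤ/4 ⊕ ℤ/12 ⊕ ℤ/24

Derivation:
rank_ℚ(R)=3; free=4−3=1
SNF(R) diag = [4, 12, 24] → torsion [4, 12, 24]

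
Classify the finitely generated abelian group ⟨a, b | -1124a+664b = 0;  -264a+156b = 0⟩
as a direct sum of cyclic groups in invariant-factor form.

Answer: M ≅ ℤ/4 ⊕ ℤ/12

Derivation:
rank_ℚ(R)=2; free=2−2=0
SNF(R) diag = [4, 12] → torsion [4, 12]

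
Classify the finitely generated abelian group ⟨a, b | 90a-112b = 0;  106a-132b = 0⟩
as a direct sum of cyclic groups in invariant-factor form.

rank_ℚ(R)=2; free=2−2=0
SNF(R) diag = [2, 4] → torsion [2, 4]

Answer: M ≅ ℤ/2 ⊕ ℤ/4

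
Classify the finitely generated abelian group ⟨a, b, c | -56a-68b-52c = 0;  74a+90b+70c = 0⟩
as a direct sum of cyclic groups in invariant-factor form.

rank_ℚ(R)=2; free=3−2=1
SNF(R) diag = [2, 4] → torsion [2, 4]

Answer: M ≅ ℤ^1 ⊕ ℤ/2 ⊕ ℤ/4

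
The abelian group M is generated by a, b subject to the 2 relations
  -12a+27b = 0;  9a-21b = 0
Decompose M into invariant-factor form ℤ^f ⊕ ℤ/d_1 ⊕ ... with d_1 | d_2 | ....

rank_ℚ(R)=2; free=2−2=0
SNF(R) diag = [3, 3] → torsion [3, 3]

Answer: M ≅ ℤ/3 ⊕ ℤ/3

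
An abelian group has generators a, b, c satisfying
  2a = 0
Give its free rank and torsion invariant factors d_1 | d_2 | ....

Answer: M ≅ ℤ^2 ⊕ ℤ/2

Derivation:
rank_ℚ(R)=1; free=3−1=2
SNF(R) diag = [2] → torsion [2]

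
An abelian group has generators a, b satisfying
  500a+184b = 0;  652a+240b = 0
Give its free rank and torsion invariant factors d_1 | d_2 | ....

rank_ℚ(R)=2; free=2−2=0
SNF(R) diag = [4, 8] → torsion [4, 8]

Answer: M ≅ ℤ/4 ⊕ ℤ/8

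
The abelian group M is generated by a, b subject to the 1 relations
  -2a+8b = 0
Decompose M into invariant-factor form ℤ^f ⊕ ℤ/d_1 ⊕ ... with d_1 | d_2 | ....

Answer: M ≅ ℤ^1 ⊕ ℤ/2

Derivation:
rank_ℚ(R)=1; free=2−1=1
SNF(R) diag = [2] → torsion [2]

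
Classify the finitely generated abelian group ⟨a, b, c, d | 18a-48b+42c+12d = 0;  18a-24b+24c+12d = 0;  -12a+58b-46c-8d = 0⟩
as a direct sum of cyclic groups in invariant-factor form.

rank_ℚ(R)=3; free=4−3=1
SNF(R) diag = [2, 6, 18] → torsion [2, 6, 18]

Answer: M ≅ ℤ^1 ⊕ ℤ/2 ⊕ ℤ/6 ⊕ ℤ/18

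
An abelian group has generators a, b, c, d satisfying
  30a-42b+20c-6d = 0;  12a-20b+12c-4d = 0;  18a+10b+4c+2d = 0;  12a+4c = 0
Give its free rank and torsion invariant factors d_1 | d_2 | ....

Answer: M ≅ ℤ/2 ⊕ ℤ/4 ⊕ ℤ/12 ⊕ ℤ/12

Derivation:
rank_ℚ(R)=4; free=4−4=0
SNF(R) diag = [2, 4, 12, 12] → torsion [2, 4, 12, 12]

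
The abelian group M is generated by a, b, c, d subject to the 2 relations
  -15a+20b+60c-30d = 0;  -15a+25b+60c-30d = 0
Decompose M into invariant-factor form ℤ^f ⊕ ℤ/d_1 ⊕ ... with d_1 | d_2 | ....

rank_ℚ(R)=2; free=4−2=2
SNF(R) diag = [5, 15] → torsion [5, 15]

Answer: M ≅ ℤ^2 ⊕ ℤ/5 ⊕ ℤ/15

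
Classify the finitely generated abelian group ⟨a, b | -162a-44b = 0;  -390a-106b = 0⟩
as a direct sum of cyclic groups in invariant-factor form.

Answer: M ≅ ℤ/2 ⊕ ℤ/6

Derivation:
rank_ℚ(R)=2; free=2−2=0
SNF(R) diag = [2, 6] → torsion [2, 6]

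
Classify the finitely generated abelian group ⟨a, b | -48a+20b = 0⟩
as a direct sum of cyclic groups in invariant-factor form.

Answer: M ≅ ℤ^1 ⊕ ℤ/4

Derivation:
rank_ℚ(R)=1; free=2−1=1
SNF(R) diag = [4] → torsion [4]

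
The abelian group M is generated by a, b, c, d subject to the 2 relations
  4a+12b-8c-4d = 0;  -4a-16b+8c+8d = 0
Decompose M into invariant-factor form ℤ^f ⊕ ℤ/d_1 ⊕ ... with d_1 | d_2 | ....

Answer: M ≅ ℤ^2 ⊕ ℤ/4 ⊕ ℤ/4

Derivation:
rank_ℚ(R)=2; free=4−2=2
SNF(R) diag = [4, 4] → torsion [4, 4]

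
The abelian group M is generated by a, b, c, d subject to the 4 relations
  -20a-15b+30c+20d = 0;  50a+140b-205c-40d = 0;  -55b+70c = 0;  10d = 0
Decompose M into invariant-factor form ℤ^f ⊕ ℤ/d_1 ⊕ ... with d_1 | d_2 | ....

Answer: M ≅ ℤ/5 ⊕ ℤ/5 ⊕ ℤ/10 ⊕ ℤ/20

Derivation:
rank_ℚ(R)=4; free=4−4=0
SNF(R) diag = [5, 5, 10, 20] → torsion [5, 5, 10, 20]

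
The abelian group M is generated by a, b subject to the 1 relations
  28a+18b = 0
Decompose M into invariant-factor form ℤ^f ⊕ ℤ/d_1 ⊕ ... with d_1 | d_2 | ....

rank_ℚ(R)=1; free=2−1=1
SNF(R) diag = [2] → torsion [2]

Answer: M ≅ ℤ^1 ⊕ ℤ/2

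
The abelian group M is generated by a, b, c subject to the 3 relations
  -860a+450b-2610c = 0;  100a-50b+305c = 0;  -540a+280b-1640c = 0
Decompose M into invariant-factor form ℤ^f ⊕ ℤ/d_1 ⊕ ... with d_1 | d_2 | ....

rank_ℚ(R)=3; free=3−3=0
SNF(R) diag = [5, 10, 20] → torsion [5, 10, 20]

Answer: M ≅ ℤ/5 ⊕ ℤ/10 ⊕ ℤ/20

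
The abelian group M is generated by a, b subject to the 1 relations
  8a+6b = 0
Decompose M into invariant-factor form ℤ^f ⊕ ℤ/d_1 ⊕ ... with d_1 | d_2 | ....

Answer: M ≅ ℤ^1 ⊕ ℤ/2

Derivation:
rank_ℚ(R)=1; free=2−1=1
SNF(R) diag = [2] → torsion [2]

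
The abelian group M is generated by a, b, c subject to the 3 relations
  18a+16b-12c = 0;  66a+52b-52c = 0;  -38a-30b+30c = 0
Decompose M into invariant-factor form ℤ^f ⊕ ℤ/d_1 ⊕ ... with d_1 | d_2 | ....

rank_ℚ(R)=3; free=3−3=0
SNF(R) diag = [2, 2, 4] → torsion [2, 2, 4]

Answer: M ≅ ℤ/2 ⊕ ℤ/2 ⊕ ℤ/4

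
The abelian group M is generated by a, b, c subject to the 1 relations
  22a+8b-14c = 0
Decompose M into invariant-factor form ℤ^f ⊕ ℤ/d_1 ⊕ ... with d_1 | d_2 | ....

rank_ℚ(R)=1; free=3−1=2
SNF(R) diag = [2] → torsion [2]

Answer: M ≅ ℤ^2 ⊕ ℤ/2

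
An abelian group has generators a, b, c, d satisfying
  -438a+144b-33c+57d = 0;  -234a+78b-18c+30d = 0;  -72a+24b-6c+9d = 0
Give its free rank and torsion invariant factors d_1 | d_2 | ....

Answer: M ≅ ℤ^1 ⊕ ℤ/3 ⊕ ℤ/3 ⊕ ℤ/6

Derivation:
rank_ℚ(R)=3; free=4−3=1
SNF(R) diag = [3, 3, 6] → torsion [3, 3, 6]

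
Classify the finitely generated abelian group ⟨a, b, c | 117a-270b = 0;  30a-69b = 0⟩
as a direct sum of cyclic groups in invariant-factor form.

Answer: M ≅ ℤ^1 ⊕ ℤ/3 ⊕ ℤ/9

Derivation:
rank_ℚ(R)=2; free=3−2=1
SNF(R) diag = [3, 9] → torsion [3, 9]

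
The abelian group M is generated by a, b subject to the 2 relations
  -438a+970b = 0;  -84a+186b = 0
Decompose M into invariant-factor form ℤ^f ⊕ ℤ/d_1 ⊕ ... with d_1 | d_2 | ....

rank_ℚ(R)=2; free=2−2=0
SNF(R) diag = [2, 6] → torsion [2, 6]

Answer: M ≅ ℤ/2 ⊕ ℤ/6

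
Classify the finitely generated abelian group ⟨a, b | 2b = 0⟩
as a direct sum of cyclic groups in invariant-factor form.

rank_ℚ(R)=1; free=2−1=1
SNF(R) diag = [2] → torsion [2]

Answer: M ≅ ℤ^1 ⊕ ℤ/2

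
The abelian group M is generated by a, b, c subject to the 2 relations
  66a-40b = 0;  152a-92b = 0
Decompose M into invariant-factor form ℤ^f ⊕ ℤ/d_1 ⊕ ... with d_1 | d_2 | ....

Answer: M ≅ ℤ^1 ⊕ ℤ/2 ⊕ ℤ/4

Derivation:
rank_ℚ(R)=2; free=3−2=1
SNF(R) diag = [2, 4] → torsion [2, 4]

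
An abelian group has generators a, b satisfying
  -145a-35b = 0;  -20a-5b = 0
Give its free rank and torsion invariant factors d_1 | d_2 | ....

rank_ℚ(R)=2; free=2−2=0
SNF(R) diag = [5, 5] → torsion [5, 5]

Answer: M ≅ ℤ/5 ⊕ ℤ/5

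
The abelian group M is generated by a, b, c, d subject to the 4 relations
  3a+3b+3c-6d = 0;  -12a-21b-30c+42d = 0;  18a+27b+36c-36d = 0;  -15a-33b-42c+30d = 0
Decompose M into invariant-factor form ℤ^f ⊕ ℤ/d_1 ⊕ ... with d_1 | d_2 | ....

Answer: M ≅ ℤ/3 ⊕ ℤ/9 ⊕ ℤ/9 ⊕ ℤ/18

Derivation:
rank_ℚ(R)=4; free=4−4=0
SNF(R) diag = [3, 9, 9, 18] → torsion [3, 9, 9, 18]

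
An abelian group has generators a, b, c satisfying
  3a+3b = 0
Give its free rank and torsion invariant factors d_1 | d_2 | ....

rank_ℚ(R)=1; free=3−1=2
SNF(R) diag = [3] → torsion [3]

Answer: M ≅ ℤ^2 ⊕ ℤ/3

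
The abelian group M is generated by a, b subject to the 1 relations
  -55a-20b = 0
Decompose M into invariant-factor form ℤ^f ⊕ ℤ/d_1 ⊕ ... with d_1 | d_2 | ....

rank_ℚ(R)=1; free=2−1=1
SNF(R) diag = [5] → torsion [5]

Answer: M ≅ ℤ^1 ⊕ ℤ/5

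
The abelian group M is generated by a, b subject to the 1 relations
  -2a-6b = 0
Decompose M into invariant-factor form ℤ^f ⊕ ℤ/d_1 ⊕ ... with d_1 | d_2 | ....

rank_ℚ(R)=1; free=2−1=1
SNF(R) diag = [2] → torsion [2]

Answer: M ≅ ℤ^1 ⊕ ℤ/2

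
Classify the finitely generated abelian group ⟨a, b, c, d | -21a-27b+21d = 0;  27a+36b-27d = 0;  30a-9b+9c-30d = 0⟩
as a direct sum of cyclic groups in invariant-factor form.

Answer: M ≅ ℤ^1 ⊕ ℤ/3 ⊕ ℤ/9 ⊕ ℤ/9

Derivation:
rank_ℚ(R)=3; free=4−3=1
SNF(R) diag = [3, 9, 9] → torsion [3, 9, 9]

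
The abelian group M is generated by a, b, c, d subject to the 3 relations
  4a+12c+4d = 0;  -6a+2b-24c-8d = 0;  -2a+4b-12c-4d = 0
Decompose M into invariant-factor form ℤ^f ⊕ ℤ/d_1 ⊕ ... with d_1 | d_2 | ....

Answer: M ≅ ℤ^1 ⊕ ℤ/2 ⊕ ℤ/2 ⊕ ℤ/4

Derivation:
rank_ℚ(R)=3; free=4−3=1
SNF(R) diag = [2, 2, 4] → torsion [2, 2, 4]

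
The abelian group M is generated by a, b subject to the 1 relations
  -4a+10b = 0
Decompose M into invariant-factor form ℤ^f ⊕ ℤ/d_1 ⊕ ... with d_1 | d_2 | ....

rank_ℚ(R)=1; free=2−1=1
SNF(R) diag = [2] → torsion [2]

Answer: M ≅ ℤ^1 ⊕ ℤ/2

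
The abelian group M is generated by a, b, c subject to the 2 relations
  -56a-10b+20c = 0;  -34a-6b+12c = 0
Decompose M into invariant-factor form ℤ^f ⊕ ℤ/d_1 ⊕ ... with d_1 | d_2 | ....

Answer: M ≅ ℤ^1 ⊕ ℤ/2 ⊕ ℤ/2

Derivation:
rank_ℚ(R)=2; free=3−2=1
SNF(R) diag = [2, 2] → torsion [2, 2]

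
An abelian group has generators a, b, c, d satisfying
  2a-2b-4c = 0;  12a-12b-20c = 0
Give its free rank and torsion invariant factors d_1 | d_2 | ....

rank_ℚ(R)=2; free=4−2=2
SNF(R) diag = [2, 4] → torsion [2, 4]

Answer: M ≅ ℤ^2 ⊕ ℤ/2 ⊕ ℤ/4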